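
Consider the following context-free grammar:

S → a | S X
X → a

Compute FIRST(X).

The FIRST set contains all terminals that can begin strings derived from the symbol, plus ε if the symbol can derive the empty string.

We compute FIRST(X) using the standard algorithm.
FIRST(S) = {a}
FIRST(X) = {a}
Therefore, FIRST(X) = {a}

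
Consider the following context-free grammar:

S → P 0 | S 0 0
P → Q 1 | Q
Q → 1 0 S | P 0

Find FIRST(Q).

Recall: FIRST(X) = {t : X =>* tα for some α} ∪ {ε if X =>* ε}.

We compute FIRST(Q) using the standard algorithm.
FIRST(P) = {1}
FIRST(Q) = {1}
FIRST(S) = {1}
Therefore, FIRST(Q) = {1}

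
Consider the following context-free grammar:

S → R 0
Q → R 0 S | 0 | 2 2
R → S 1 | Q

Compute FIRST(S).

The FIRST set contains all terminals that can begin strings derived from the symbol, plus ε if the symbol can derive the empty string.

We compute FIRST(S) using the standard algorithm.
FIRST(Q) = {0, 2}
FIRST(R) = {0, 2}
FIRST(S) = {0, 2}
Therefore, FIRST(S) = {0, 2}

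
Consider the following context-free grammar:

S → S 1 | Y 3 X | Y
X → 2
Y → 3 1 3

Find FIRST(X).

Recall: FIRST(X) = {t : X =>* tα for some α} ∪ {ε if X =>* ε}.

We compute FIRST(X) using the standard algorithm.
FIRST(S) = {3}
FIRST(X) = {2}
FIRST(Y) = {3}
Therefore, FIRST(X) = {2}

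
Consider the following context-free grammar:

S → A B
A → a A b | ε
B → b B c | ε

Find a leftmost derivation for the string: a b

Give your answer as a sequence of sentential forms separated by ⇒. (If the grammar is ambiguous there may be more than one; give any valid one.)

S ⇒ A B ⇒ a A b B ⇒ a b B ⇒ a b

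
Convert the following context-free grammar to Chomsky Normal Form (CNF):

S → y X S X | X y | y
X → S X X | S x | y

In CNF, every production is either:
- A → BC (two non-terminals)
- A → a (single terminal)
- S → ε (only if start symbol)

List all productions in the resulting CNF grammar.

TY → y; S → y; TX → x; X → y; S → TY X0; X0 → X X1; X1 → S X; S → X TY; X → S X2; X2 → X X; X → S TX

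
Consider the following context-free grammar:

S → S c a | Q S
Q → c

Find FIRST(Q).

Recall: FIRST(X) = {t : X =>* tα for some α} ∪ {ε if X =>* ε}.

We compute FIRST(Q) using the standard algorithm.
FIRST(Q) = {c}
FIRST(S) = {c}
Therefore, FIRST(Q) = {c}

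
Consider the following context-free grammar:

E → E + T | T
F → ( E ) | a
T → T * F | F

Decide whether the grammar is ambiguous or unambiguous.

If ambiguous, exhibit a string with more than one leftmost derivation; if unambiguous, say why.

Unambiguous - every string in the language has a unique leftmost derivation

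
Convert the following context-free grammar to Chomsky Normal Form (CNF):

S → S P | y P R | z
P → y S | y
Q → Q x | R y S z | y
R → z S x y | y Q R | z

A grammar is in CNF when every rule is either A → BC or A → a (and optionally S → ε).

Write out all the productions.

TY → y; S → z; P → y; TX → x; TZ → z; Q → y; R → z; S → S P; S → TY X0; X0 → P R; P → TY S; Q → Q TX; Q → R X1; X1 → TY X2; X2 → S TZ; R → TZ X3; X3 → S X4; X4 → TX TY; R → TY X5; X5 → Q R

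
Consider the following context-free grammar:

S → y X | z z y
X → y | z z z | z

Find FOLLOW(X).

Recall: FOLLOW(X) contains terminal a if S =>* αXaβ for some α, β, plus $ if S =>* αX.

We compute FOLLOW(X) using the standard algorithm.
FOLLOW(S) starts with {$}.
FIRST(S) = {y, z}
FIRST(X) = {y, z}
FOLLOW(S) = {$}
FOLLOW(X) = {$}
Therefore, FOLLOW(X) = {$}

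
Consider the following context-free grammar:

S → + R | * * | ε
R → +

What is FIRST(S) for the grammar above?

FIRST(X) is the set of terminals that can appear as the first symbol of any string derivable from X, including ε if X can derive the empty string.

We compute FIRST(S) using the standard algorithm.
FIRST(R) = {+}
FIRST(S) = {*, +, ε}
Therefore, FIRST(S) = {*, +, ε}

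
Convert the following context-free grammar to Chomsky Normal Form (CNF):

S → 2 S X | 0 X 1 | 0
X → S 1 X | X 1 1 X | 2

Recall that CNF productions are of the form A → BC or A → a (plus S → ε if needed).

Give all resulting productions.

T2 → 2; T0 → 0; T1 → 1; S → 0; X → 2; S → T2 X0; X0 → S X; S → T0 X1; X1 → X T1; X → S X2; X2 → T1 X; X → X X3; X3 → T1 X4; X4 → T1 X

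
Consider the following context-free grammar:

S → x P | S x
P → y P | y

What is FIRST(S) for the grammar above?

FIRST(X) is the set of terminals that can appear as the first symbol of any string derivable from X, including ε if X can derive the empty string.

We compute FIRST(S) using the standard algorithm.
FIRST(P) = {y}
FIRST(S) = {x}
Therefore, FIRST(S) = {x}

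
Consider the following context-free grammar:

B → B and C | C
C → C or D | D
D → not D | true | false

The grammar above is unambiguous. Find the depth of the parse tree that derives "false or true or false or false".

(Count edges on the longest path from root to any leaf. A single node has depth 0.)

6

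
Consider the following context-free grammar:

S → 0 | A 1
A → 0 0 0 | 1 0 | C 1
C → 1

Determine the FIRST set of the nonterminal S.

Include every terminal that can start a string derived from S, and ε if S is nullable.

We compute FIRST(S) using the standard algorithm.
FIRST(A) = {0, 1}
FIRST(C) = {1}
FIRST(S) = {0, 1}
Therefore, FIRST(S) = {0, 1}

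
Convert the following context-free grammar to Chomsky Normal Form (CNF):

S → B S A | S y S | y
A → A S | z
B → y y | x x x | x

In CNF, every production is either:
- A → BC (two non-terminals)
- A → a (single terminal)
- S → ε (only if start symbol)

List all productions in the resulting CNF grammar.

TY → y; S → y; A → z; TX → x; B → x; S → B X0; X0 → S A; S → S X1; X1 → TY S; A → A S; B → TY TY; B → TX X2; X2 → TX TX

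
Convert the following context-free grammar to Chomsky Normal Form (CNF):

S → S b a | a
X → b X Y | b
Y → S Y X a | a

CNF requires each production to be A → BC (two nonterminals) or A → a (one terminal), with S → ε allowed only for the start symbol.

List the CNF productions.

TB → b; TA → a; S → a; X → b; Y → a; S → S X0; X0 → TB TA; X → TB X1; X1 → X Y; Y → S X2; X2 → Y X3; X3 → X TA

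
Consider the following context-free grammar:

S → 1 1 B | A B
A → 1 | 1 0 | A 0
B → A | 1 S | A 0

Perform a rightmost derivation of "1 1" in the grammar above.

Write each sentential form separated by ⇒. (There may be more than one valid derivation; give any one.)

S ⇒ A B ⇒ A A ⇒ A 1 ⇒ 1 1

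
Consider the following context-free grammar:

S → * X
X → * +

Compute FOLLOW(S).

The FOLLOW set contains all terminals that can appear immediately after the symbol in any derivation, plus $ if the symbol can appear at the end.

We compute FOLLOW(S) using the standard algorithm.
FOLLOW(S) starts with {$}.
FIRST(S) = {*}
FIRST(X) = {*}
FOLLOW(S) = {$}
FOLLOW(X) = {$}
Therefore, FOLLOW(S) = {$}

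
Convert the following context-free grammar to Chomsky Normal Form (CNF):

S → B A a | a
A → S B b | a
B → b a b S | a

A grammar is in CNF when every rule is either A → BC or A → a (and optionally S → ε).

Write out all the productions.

TA → a; S → a; TB → b; A → a; B → a; S → B X0; X0 → A TA; A → S X1; X1 → B TB; B → TB X2; X2 → TA X3; X3 → TB S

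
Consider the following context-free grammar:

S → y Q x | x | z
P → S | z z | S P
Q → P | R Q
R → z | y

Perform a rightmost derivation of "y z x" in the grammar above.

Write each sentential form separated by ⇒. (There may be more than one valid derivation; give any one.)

S ⇒ y Q x ⇒ y P x ⇒ y S x ⇒ y z x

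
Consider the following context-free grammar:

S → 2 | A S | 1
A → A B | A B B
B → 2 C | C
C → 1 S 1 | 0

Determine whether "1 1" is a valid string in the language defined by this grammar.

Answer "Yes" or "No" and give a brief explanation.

No - no valid derivation exists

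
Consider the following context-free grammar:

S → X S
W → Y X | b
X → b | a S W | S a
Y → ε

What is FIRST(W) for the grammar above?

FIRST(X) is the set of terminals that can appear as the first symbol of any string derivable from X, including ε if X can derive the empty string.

We compute FIRST(W) using the standard algorithm.
FIRST(S) = {a, b}
FIRST(W) = {a, b}
FIRST(X) = {a, b}
FIRST(Y) = {ε}
Therefore, FIRST(W) = {a, b}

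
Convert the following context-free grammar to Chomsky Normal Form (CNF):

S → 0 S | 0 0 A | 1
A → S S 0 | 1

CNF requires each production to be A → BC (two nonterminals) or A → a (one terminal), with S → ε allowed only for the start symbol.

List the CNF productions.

T0 → 0; S → 1; A → 1; S → T0 S; S → T0 X0; X0 → T0 A; A → S X1; X1 → S T0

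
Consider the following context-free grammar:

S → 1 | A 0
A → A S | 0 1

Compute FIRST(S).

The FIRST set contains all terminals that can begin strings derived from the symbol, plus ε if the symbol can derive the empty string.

We compute FIRST(S) using the standard algorithm.
FIRST(A) = {0}
FIRST(S) = {0, 1}
Therefore, FIRST(S) = {0, 1}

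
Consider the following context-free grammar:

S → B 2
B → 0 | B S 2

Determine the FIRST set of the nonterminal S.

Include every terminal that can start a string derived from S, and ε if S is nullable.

We compute FIRST(S) using the standard algorithm.
FIRST(B) = {0}
FIRST(S) = {0}
Therefore, FIRST(S) = {0}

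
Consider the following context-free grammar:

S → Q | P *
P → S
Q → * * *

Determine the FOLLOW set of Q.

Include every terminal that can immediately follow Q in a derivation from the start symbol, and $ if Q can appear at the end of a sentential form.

We compute FOLLOW(Q) using the standard algorithm.
FOLLOW(S) starts with {$}.
FIRST(P) = {*}
FIRST(Q) = {*}
FIRST(S) = {*}
FOLLOW(P) = {*}
FOLLOW(Q) = {$, *}
FOLLOW(S) = {$, *}
Therefore, FOLLOW(Q) = {$, *}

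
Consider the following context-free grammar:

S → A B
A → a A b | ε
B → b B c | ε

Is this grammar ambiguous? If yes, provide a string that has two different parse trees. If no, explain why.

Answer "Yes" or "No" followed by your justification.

No - the grammar is unambiguous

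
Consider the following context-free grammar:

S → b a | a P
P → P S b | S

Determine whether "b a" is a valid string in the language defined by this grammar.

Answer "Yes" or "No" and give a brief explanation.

Yes - a valid derivation exists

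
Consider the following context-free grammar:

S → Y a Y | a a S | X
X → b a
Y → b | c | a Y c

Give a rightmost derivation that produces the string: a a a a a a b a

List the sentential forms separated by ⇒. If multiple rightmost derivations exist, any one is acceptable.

S ⇒ a a S ⇒ a a a a S ⇒ a a a a a a S ⇒ a a a a a a X ⇒ a a a a a a b a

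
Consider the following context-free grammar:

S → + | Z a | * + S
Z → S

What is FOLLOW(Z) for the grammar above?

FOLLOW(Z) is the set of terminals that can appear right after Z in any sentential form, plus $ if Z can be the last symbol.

We compute FOLLOW(Z) using the standard algorithm.
FOLLOW(S) starts with {$}.
FIRST(S) = {*, +}
FIRST(Z) = {*, +}
FOLLOW(S) = {$, a}
FOLLOW(Z) = {a}
Therefore, FOLLOW(Z) = {a}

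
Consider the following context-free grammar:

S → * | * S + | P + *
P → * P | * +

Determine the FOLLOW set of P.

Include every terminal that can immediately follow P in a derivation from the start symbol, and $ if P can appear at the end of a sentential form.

We compute FOLLOW(P) using the standard algorithm.
FOLLOW(S) starts with {$}.
FIRST(P) = {*}
FIRST(S) = {*}
FOLLOW(P) = {+}
FOLLOW(S) = {$, +}
Therefore, FOLLOW(P) = {+}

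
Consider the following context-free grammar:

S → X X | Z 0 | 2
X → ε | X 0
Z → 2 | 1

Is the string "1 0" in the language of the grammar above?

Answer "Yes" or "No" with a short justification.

Yes - a valid derivation exists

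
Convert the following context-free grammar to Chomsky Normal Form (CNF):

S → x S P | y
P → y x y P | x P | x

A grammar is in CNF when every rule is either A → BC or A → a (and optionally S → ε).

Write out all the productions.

TX → x; S → y; TY → y; P → x; S → TX X0; X0 → S P; P → TY X1; X1 → TX X2; X2 → TY P; P → TX P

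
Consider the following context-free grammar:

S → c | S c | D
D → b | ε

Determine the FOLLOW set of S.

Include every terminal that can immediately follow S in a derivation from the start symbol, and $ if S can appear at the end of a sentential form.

We compute FOLLOW(S) using the standard algorithm.
FOLLOW(S) starts with {$}.
FIRST(D) = {b, ε}
FIRST(S) = {b, c, ε}
FOLLOW(D) = {$, c}
FOLLOW(S) = {$, c}
Therefore, FOLLOW(S) = {$, c}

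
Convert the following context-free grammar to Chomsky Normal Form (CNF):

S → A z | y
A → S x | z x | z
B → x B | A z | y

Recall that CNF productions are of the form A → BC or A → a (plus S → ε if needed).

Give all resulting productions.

TZ → z; S → y; TX → x; A → z; B → y; S → A TZ; A → S TX; A → TZ TX; B → TX B; B → A TZ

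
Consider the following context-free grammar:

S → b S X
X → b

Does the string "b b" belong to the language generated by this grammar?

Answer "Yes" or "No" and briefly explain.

No - no valid derivation exists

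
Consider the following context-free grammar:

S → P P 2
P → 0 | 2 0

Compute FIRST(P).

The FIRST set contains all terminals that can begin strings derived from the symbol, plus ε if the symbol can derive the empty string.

We compute FIRST(P) using the standard algorithm.
FIRST(P) = {0, 2}
FIRST(S) = {0, 2}
Therefore, FIRST(P) = {0, 2}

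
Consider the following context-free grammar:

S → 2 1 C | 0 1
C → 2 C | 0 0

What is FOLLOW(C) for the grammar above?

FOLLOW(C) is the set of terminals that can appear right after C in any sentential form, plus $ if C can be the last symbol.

We compute FOLLOW(C) using the standard algorithm.
FOLLOW(S) starts with {$}.
FIRST(C) = {0, 2}
FIRST(S) = {0, 2}
FOLLOW(C) = {$}
FOLLOW(S) = {$}
Therefore, FOLLOW(C) = {$}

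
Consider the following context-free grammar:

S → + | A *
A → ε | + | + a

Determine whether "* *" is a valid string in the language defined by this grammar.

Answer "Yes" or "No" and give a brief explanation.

No - no valid derivation exists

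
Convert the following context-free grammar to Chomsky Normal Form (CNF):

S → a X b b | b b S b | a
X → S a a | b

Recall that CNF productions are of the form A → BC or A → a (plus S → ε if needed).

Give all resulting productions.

TA → a; TB → b; S → a; X → b; S → TA X0; X0 → X X1; X1 → TB TB; S → TB X2; X2 → TB X3; X3 → S TB; X → S X4; X4 → TA TA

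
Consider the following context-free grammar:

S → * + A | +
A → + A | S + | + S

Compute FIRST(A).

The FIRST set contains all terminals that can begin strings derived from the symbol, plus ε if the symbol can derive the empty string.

We compute FIRST(A) using the standard algorithm.
FIRST(A) = {*, +}
FIRST(S) = {*, +}
Therefore, FIRST(A) = {*, +}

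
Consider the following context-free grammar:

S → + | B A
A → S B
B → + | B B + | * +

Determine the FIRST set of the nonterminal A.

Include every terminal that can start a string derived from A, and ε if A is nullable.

We compute FIRST(A) using the standard algorithm.
FIRST(A) = {*, +}
FIRST(B) = {*, +}
FIRST(S) = {*, +}
Therefore, FIRST(A) = {*, +}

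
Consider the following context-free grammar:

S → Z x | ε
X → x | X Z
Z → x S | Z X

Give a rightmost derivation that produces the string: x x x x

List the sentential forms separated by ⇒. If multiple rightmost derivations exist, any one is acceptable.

S ⇒ Z x ⇒ x S x ⇒ x Z x x ⇒ x x S x x ⇒ x x x x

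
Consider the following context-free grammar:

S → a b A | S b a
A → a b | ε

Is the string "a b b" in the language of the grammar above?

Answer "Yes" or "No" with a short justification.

No - no valid derivation exists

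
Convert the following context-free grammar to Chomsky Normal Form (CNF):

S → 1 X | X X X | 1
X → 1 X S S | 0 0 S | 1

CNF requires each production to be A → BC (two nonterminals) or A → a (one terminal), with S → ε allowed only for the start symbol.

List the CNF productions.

T1 → 1; S → 1; T0 → 0; X → 1; S → T1 X; S → X X0; X0 → X X; X → T1 X1; X1 → X X2; X2 → S S; X → T0 X3; X3 → T0 S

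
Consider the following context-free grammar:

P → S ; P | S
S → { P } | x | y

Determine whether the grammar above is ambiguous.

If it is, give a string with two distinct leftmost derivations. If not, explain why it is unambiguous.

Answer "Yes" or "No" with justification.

No - the grammar is unambiguous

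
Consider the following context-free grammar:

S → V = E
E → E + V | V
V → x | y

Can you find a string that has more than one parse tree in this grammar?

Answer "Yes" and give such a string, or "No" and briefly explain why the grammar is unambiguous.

No - the grammar is unambiguous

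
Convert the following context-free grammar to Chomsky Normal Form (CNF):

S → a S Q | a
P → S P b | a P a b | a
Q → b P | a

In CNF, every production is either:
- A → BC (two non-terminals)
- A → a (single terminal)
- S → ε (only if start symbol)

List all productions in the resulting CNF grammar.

TA → a; S → a; TB → b; P → a; Q → a; S → TA X0; X0 → S Q; P → S X1; X1 → P TB; P → TA X2; X2 → P X3; X3 → TA TB; Q → TB P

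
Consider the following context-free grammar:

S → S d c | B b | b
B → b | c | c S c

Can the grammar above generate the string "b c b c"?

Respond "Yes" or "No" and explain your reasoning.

No - no valid derivation exists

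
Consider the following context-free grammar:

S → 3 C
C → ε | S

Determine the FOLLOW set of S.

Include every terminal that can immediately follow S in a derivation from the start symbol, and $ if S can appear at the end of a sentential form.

We compute FOLLOW(S) using the standard algorithm.
FOLLOW(S) starts with {$}.
FIRST(C) = {3, ε}
FIRST(S) = {3}
FOLLOW(C) = {$}
FOLLOW(S) = {$}
Therefore, FOLLOW(S) = {$}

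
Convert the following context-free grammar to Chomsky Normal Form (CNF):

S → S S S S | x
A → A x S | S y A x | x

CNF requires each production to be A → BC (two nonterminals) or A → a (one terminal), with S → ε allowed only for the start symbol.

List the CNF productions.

S → x; TX → x; TY → y; A → x; S → S X0; X0 → S X1; X1 → S S; A → A X2; X2 → TX S; A → S X3; X3 → TY X4; X4 → A TX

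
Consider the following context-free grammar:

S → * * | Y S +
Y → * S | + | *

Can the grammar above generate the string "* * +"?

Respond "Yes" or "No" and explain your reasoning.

No - no valid derivation exists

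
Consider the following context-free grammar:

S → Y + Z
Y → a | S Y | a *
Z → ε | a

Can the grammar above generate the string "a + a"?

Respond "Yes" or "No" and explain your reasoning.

Yes - a valid derivation exists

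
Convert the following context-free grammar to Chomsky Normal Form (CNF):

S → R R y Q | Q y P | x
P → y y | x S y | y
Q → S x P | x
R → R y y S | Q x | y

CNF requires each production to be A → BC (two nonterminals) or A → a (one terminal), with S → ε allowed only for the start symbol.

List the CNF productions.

TY → y; S → x; TX → x; P → y; Q → x; R → y; S → R X0; X0 → R X1; X1 → TY Q; S → Q X2; X2 → TY P; P → TY TY; P → TX X3; X3 → S TY; Q → S X4; X4 → TX P; R → R X5; X5 → TY X6; X6 → TY S; R → Q TX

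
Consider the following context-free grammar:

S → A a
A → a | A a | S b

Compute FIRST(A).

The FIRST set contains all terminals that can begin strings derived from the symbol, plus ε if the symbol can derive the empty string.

We compute FIRST(A) using the standard algorithm.
FIRST(A) = {a}
FIRST(S) = {a}
Therefore, FIRST(A) = {a}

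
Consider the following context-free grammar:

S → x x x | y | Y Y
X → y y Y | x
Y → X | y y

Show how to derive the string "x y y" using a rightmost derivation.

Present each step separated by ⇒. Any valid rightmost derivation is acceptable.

S ⇒ Y Y ⇒ Y y y ⇒ X y y ⇒ x y y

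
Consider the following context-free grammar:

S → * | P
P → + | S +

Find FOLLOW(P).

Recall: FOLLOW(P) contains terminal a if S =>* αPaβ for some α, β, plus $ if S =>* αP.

We compute FOLLOW(P) using the standard algorithm.
FOLLOW(S) starts with {$}.
FIRST(P) = {*, +}
FIRST(S) = {*, +}
FOLLOW(P) = {$, +}
FOLLOW(S) = {$, +}
Therefore, FOLLOW(P) = {$, +}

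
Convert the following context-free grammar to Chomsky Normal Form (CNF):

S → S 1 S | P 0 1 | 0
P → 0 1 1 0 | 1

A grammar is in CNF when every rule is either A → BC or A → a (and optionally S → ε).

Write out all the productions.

T1 → 1; T0 → 0; S → 0; P → 1; S → S X0; X0 → T1 S; S → P X1; X1 → T0 T1; P → T0 X2; X2 → T1 X3; X3 → T1 T0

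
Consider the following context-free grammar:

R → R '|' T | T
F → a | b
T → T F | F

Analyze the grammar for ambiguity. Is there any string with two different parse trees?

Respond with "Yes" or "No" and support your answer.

No - the grammar is unambiguous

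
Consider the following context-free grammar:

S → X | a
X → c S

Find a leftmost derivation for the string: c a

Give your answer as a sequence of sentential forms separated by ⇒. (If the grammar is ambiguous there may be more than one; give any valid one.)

S ⇒ X ⇒ c S ⇒ c a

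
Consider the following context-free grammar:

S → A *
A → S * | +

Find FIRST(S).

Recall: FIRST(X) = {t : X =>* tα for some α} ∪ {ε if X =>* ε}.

We compute FIRST(S) using the standard algorithm.
FIRST(A) = {+}
FIRST(S) = {+}
Therefore, FIRST(S) = {+}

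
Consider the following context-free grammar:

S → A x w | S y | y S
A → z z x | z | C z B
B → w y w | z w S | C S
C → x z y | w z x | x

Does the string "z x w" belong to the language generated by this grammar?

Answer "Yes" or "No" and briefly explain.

Yes - a valid derivation exists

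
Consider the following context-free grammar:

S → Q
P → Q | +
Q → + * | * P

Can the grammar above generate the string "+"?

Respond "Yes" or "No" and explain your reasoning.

No - no valid derivation exists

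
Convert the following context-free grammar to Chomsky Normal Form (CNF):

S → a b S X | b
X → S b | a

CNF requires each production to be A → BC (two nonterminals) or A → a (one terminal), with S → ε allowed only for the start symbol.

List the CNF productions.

TA → a; TB → b; S → b; X → a; S → TA X0; X0 → TB X1; X1 → S X; X → S TB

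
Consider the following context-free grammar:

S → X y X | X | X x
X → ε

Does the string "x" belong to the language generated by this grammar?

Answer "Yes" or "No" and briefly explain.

Yes - a valid derivation exists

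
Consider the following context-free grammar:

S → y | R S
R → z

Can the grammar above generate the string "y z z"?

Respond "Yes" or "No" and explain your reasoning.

No - no valid derivation exists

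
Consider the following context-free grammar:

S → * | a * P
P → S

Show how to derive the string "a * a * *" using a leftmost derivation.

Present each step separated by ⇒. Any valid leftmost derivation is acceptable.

S ⇒ a * P ⇒ a * S ⇒ a * a * P ⇒ a * a * S ⇒ a * a * *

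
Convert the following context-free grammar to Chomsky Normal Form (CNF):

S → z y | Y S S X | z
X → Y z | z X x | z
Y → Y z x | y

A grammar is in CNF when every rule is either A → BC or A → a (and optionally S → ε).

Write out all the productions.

TZ → z; TY → y; S → z; TX → x; X → z; Y → y; S → TZ TY; S → Y X0; X0 → S X1; X1 → S X; X → Y TZ; X → TZ X2; X2 → X TX; Y → Y X3; X3 → TZ TX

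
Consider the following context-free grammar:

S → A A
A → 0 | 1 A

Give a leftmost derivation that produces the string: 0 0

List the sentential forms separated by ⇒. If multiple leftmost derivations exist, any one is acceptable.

S ⇒ A A ⇒ 0 A ⇒ 0 0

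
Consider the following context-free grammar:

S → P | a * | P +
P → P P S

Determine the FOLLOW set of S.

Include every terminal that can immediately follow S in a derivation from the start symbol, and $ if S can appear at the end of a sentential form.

We compute FOLLOW(S) using the standard algorithm.
FOLLOW(S) starts with {$}.
FIRST(P) = {}
FIRST(S) = {a}
FOLLOW(P) = {$, +, a}
FOLLOW(S) = {$, +, a}
Therefore, FOLLOW(S) = {$, +, a}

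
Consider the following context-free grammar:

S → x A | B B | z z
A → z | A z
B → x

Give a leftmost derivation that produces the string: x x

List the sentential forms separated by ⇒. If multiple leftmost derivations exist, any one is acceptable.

S ⇒ B B ⇒ x B ⇒ x x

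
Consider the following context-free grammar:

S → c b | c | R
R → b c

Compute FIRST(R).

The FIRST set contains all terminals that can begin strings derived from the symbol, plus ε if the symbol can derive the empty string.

We compute FIRST(R) using the standard algorithm.
FIRST(R) = {b}
FIRST(S) = {b, c}
Therefore, FIRST(R) = {b}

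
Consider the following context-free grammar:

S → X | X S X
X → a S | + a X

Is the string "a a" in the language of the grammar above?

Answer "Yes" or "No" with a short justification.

No - no valid derivation exists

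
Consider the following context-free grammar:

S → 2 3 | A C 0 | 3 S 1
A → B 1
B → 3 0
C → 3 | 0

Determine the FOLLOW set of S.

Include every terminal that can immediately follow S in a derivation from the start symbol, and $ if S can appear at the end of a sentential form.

We compute FOLLOW(S) using the standard algorithm.
FOLLOW(S) starts with {$}.
FIRST(A) = {3}
FIRST(B) = {3}
FIRST(C) = {0, 3}
FIRST(S) = {2, 3}
FOLLOW(A) = {0, 3}
FOLLOW(B) = {1}
FOLLOW(C) = {0}
FOLLOW(S) = {$, 1}
Therefore, FOLLOW(S) = {$, 1}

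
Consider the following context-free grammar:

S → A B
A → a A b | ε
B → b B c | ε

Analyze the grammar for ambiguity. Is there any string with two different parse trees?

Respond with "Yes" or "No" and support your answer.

No - the grammar is unambiguous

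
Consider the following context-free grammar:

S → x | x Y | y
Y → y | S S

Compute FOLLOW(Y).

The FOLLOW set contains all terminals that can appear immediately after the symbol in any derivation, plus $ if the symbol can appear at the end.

We compute FOLLOW(Y) using the standard algorithm.
FOLLOW(S) starts with {$}.
FIRST(S) = {x, y}
FIRST(Y) = {x, y}
FOLLOW(S) = {$, x, y}
FOLLOW(Y) = {$, x, y}
Therefore, FOLLOW(Y) = {$, x, y}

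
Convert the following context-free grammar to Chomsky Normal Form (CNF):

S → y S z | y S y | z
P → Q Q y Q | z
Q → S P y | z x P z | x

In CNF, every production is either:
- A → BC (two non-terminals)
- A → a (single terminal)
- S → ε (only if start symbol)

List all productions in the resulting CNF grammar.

TY → y; TZ → z; S → z; P → z; TX → x; Q → x; S → TY X0; X0 → S TZ; S → TY X1; X1 → S TY; P → Q X2; X2 → Q X3; X3 → TY Q; Q → S X4; X4 → P TY; Q → TZ X5; X5 → TX X6; X6 → P TZ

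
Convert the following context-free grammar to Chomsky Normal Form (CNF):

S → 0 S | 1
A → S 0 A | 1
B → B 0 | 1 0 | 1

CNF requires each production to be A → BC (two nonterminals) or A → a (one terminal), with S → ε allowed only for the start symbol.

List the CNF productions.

T0 → 0; S → 1; A → 1; T1 → 1; B → 1; S → T0 S; A → S X0; X0 → T0 A; B → B T0; B → T1 T0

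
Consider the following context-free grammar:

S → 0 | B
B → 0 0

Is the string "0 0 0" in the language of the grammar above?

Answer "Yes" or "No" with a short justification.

No - no valid derivation exists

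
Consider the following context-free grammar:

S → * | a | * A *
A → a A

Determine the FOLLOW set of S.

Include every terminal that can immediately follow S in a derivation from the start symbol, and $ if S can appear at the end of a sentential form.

We compute FOLLOW(S) using the standard algorithm.
FOLLOW(S) starts with {$}.
FIRST(A) = {a}
FIRST(S) = {*, a}
FOLLOW(A) = {*}
FOLLOW(S) = {$}
Therefore, FOLLOW(S) = {$}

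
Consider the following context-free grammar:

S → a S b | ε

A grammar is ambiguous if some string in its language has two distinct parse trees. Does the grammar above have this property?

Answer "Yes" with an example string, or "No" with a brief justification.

No - the grammar is unambiguous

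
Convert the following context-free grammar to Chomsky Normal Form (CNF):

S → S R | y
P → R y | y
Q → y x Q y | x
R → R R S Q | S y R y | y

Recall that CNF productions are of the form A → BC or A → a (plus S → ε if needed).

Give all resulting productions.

S → y; TY → y; P → y; TX → x; Q → x; R → y; S → S R; P → R TY; Q → TY X0; X0 → TX X1; X1 → Q TY; R → R X2; X2 → R X3; X3 → S Q; R → S X4; X4 → TY X5; X5 → R TY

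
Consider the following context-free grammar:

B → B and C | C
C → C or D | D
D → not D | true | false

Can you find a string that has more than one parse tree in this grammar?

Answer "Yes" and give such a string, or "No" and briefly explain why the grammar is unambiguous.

No - the grammar is unambiguous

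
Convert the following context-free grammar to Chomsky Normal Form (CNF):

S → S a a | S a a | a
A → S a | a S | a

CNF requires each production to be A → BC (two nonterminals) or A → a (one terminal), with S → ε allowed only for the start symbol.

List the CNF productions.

TA → a; S → a; A → a; S → S X0; X0 → TA TA; S → S X1; X1 → TA TA; A → S TA; A → TA S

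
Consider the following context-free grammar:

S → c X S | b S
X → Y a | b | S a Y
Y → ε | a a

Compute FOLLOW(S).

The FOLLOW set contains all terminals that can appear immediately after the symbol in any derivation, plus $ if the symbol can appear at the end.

We compute FOLLOW(S) using the standard algorithm.
FOLLOW(S) starts with {$}.
FIRST(S) = {b, c}
FIRST(X) = {a, b, c}
FIRST(Y) = {a, ε}
FOLLOW(S) = {$, a}
FOLLOW(X) = {b, c}
FOLLOW(Y) = {a, b, c}
Therefore, FOLLOW(S) = {$, a}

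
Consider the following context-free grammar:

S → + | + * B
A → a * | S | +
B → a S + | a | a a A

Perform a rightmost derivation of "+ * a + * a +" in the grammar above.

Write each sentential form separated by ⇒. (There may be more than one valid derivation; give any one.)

S ⇒ + * B ⇒ + * a S + ⇒ + * a + * B + ⇒ + * a + * a +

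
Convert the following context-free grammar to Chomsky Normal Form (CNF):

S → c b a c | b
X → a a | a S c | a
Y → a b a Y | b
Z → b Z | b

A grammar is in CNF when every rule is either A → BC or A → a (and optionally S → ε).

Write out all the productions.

TC → c; TB → b; TA → a; S → b; X → a; Y → b; Z → b; S → TC X0; X0 → TB X1; X1 → TA TC; X → TA TA; X → TA X2; X2 → S TC; Y → TA X3; X3 → TB X4; X4 → TA Y; Z → TB Z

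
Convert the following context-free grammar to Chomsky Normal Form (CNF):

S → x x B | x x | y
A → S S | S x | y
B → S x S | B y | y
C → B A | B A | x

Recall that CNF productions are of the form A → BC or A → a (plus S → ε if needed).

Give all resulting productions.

TX → x; S → y; A → y; TY → y; B → y; C → x; S → TX X0; X0 → TX B; S → TX TX; A → S S; A → S TX; B → S X1; X1 → TX S; B → B TY; C → B A; C → B A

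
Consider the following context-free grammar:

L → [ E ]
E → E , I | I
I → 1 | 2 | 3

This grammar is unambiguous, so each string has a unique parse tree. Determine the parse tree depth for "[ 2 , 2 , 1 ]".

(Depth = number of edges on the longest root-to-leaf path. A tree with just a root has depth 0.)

5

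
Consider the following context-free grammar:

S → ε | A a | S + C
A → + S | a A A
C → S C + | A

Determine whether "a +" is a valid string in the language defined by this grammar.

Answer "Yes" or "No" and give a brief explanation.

No - no valid derivation exists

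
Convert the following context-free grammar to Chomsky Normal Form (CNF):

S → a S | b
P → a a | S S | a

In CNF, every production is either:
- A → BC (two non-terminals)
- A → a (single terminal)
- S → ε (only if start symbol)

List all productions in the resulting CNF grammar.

TA → a; S → b; P → a; S → TA S; P → TA TA; P → S S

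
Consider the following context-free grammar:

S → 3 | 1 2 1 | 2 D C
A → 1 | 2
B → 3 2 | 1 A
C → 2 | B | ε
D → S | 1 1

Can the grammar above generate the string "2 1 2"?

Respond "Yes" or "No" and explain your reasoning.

No - no valid derivation exists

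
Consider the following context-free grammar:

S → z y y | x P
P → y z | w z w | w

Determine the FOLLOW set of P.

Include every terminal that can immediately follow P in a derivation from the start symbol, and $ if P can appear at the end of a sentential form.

We compute FOLLOW(P) using the standard algorithm.
FOLLOW(S) starts with {$}.
FIRST(P) = {w, y}
FIRST(S) = {x, z}
FOLLOW(P) = {$}
FOLLOW(S) = {$}
Therefore, FOLLOW(P) = {$}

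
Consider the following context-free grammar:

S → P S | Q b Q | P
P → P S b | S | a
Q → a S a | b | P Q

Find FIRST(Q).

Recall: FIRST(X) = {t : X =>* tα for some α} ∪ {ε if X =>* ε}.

We compute FIRST(Q) using the standard algorithm.
FIRST(P) = {a, b}
FIRST(Q) = {a, b}
FIRST(S) = {a, b}
Therefore, FIRST(Q) = {a, b}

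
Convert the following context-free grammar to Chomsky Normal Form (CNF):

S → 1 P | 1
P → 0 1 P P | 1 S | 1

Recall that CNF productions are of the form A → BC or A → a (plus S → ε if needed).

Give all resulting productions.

T1 → 1; S → 1; T0 → 0; P → 1; S → T1 P; P → T0 X0; X0 → T1 X1; X1 → P P; P → T1 S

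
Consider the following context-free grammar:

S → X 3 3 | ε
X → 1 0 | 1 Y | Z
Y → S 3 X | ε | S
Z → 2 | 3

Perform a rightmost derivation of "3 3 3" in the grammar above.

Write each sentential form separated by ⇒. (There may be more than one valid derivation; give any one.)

S ⇒ X 3 3 ⇒ Z 3 3 ⇒ 3 3 3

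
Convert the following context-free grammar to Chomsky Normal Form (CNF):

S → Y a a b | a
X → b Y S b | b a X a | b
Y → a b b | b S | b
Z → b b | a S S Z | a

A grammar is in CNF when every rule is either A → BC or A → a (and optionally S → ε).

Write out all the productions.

TA → a; TB → b; S → a; X → b; Y → b; Z → a; S → Y X0; X0 → TA X1; X1 → TA TB; X → TB X2; X2 → Y X3; X3 → S TB; X → TB X4; X4 → TA X5; X5 → X TA; Y → TA X6; X6 → TB TB; Y → TB S; Z → TB TB; Z → TA X7; X7 → S X8; X8 → S Z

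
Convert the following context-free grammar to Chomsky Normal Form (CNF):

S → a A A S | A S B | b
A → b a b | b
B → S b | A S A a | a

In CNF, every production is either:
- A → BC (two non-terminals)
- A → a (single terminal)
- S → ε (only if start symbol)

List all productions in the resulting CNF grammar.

TA → a; S → b; TB → b; A → b; B → a; S → TA X0; X0 → A X1; X1 → A S; S → A X2; X2 → S B; A → TB X3; X3 → TA TB; B → S TB; B → A X4; X4 → S X5; X5 → A TA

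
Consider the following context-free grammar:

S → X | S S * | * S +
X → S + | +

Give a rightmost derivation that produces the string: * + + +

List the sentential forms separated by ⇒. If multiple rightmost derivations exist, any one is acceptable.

S ⇒ X ⇒ S + ⇒ * S + + ⇒ * X + + ⇒ * + + +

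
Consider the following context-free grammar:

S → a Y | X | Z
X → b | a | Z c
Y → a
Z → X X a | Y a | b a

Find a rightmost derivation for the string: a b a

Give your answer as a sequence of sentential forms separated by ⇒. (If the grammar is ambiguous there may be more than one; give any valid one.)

S ⇒ Z ⇒ X X a ⇒ X b a ⇒ a b a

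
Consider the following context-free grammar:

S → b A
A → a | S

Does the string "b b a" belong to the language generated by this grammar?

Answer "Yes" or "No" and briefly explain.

Yes - a valid derivation exists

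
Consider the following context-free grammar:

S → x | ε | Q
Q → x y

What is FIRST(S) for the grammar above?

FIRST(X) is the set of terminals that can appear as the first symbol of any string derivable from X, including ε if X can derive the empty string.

We compute FIRST(S) using the standard algorithm.
FIRST(Q) = {x}
FIRST(S) = {x, ε}
Therefore, FIRST(S) = {x, ε}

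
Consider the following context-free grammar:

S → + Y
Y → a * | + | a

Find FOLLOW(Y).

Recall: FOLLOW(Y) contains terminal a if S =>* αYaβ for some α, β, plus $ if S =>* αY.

We compute FOLLOW(Y) using the standard algorithm.
FOLLOW(S) starts with {$}.
FIRST(S) = {+}
FIRST(Y) = {+, a}
FOLLOW(S) = {$}
FOLLOW(Y) = {$}
Therefore, FOLLOW(Y) = {$}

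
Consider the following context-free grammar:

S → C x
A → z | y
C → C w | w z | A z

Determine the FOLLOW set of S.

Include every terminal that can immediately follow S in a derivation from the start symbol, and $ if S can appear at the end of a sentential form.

We compute FOLLOW(S) using the standard algorithm.
FOLLOW(S) starts with {$}.
FIRST(A) = {y, z}
FIRST(C) = {w, y, z}
FIRST(S) = {w, y, z}
FOLLOW(A) = {z}
FOLLOW(C) = {w, x}
FOLLOW(S) = {$}
Therefore, FOLLOW(S) = {$}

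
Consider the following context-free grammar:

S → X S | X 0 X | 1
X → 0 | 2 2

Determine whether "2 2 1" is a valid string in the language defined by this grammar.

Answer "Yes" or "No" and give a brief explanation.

Yes - a valid derivation exists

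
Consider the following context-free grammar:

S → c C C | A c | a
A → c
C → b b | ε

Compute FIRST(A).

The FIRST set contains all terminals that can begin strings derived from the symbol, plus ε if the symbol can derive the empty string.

We compute FIRST(A) using the standard algorithm.
FIRST(A) = {c}
FIRST(C) = {b, ε}
FIRST(S) = {a, c}
Therefore, FIRST(A) = {c}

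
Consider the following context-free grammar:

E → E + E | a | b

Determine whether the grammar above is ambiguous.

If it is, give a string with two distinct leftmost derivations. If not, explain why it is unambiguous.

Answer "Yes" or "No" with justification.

Yes - the string 'b + b + b + b' has two distinct leftmost derivations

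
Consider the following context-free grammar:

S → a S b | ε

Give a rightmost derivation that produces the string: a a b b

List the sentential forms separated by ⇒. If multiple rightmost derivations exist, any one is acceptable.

S ⇒ a S b ⇒ a a S b b ⇒ a a b b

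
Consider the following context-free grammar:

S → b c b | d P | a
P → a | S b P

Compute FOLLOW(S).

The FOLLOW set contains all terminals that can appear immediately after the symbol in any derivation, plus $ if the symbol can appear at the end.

We compute FOLLOW(S) using the standard algorithm.
FOLLOW(S) starts with {$}.
FIRST(P) = {a, b, d}
FIRST(S) = {a, b, d}
FOLLOW(P) = {$, b}
FOLLOW(S) = {$, b}
Therefore, FOLLOW(S) = {$, b}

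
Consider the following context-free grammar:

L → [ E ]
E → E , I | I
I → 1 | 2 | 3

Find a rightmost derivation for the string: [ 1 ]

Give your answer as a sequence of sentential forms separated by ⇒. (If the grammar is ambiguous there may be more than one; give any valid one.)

L ⇒ [ E ] ⇒ [ I ] ⇒ [ 1 ]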